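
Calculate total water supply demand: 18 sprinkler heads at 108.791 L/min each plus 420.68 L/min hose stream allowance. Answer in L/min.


Sprinkler demand = 18 * 108.791 = 1958.238 L/min
Total = 1958.238 + 420.68 = 2378.918 L/min

2378.918 L/min


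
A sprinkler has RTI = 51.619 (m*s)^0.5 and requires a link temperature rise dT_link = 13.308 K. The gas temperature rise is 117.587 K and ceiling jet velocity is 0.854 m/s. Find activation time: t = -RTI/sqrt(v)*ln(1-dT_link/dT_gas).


dT_link/dT_gas = 0.11318
ln(1 - 0.11318) = -0.12011
t = -51.619 / sqrt(0.854) * -0.12011 = 6.7089 s

6.7089 s


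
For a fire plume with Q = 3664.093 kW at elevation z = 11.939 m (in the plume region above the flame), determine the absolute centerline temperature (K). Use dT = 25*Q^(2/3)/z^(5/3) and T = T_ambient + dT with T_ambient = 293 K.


Q^(2/3) = 237.67
z^(5/3) = 62.366
dT = 25 * 237.67 / 62.366 = 95.273 K
T = 293 + 95.273 = 388.27 K

388.27 K


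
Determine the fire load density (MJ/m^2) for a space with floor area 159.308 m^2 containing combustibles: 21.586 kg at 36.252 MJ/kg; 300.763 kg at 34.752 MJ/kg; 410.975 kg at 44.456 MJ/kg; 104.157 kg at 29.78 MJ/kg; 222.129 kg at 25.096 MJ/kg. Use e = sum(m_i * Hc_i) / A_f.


Total energy = 21.586*36.252 + 300.763*34.752 + 410.975*44.456 + 104.157*29.78 + 222.129*25.096
= 782.5357 + 10452.12 + 18270.30 + 3101.795 + 5574.549
= 38181.30 MJ
e = 38181.30 / 159.308 = 239.67 MJ/m^2

239.67 MJ/m^2


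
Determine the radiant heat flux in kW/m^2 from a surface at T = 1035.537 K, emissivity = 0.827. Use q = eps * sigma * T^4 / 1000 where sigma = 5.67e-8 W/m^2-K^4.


T^4 = 1.1499e+12
q = 0.827 * 5.67e-8 * 1.1499e+12 / 1000 = 53.920 kW/m^2

53.920 kW/m^2


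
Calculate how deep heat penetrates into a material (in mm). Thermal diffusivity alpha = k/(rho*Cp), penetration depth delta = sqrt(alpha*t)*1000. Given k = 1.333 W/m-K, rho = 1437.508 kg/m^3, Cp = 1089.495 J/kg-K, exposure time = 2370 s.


alpha = 1.333 / (1437.508 * 1089.495) = 8.5113e-07 m^2/s
alpha * t = 0.0020172
delta = sqrt(0.0020172) * 1000 = 44.913 mm

44.913 mm


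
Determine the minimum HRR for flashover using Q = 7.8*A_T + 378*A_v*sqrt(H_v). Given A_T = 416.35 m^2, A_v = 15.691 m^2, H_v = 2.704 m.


7.8*A_T = 3247.53
sqrt(H_v) = 1.6444
378*A_v*sqrt(H_v) = 9753.2
Q = 3247.53 + 9753.2 = 13001 kW

13001 kW


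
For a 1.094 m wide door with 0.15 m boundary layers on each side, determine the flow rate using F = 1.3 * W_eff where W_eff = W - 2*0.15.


W_eff = 1.094 - 0.30 = 0.794 m
F = 1.3 * 0.794 = 1.0322 persons/s

1.0322 persons/s


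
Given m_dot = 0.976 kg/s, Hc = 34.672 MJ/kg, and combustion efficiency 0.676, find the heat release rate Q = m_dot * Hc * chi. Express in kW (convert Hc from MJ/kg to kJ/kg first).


Hc = 34.672 MJ/kg = 34.672 * 1000 kJ/kg = 34672 kJ/kg
Q = 0.976 kg/s * 34672 kJ/kg * 0.676 = 22876 kW

22876 kW


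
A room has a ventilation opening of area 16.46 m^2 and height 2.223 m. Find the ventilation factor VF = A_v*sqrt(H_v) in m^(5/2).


sqrt(H_v) = 1.4910
VF = 16.46 * 1.4910 = 24.541 m^(5/2)

24.541 m^(5/2)


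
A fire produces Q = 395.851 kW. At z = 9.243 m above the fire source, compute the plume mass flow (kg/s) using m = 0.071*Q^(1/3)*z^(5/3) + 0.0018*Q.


Q^(1/3) = 7.3425
z^(5/3) = 40.709
First term = 0.071 * 7.3425 * 40.709 = 21.222
Second term = 0.0018 * 395.851 = 0.71253
m = 21.935 kg/s

21.935 kg/s


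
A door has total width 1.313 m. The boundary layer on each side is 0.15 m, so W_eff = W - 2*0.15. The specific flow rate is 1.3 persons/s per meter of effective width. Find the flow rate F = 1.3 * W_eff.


W_eff = 1.313 - 0.30 = 1.013 m
F = 1.3 * 1.013 = 1.3169 persons/s

1.3169 persons/s


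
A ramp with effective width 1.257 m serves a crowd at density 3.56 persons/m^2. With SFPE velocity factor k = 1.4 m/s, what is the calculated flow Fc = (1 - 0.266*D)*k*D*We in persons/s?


1 - 0.266*D = 1 - 0.266*3.56 = 0.053040
Fs = 0.053040 * 1.4 * 3.56 = 0.26435 persons/(s*m)
Fc = 0.26435 * 1.257 = 0.33229 persons/s

0.33229 persons/s


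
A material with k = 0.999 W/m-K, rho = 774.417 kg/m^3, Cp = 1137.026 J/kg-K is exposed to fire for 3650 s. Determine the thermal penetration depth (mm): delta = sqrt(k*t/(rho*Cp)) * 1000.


alpha = 0.999 / (774.417 * 1137.026) = 1.1345e-06 m^2/s
alpha * t = 0.0041411
delta = sqrt(0.0041411) * 1000 = 64.351 mm

64.351 mm


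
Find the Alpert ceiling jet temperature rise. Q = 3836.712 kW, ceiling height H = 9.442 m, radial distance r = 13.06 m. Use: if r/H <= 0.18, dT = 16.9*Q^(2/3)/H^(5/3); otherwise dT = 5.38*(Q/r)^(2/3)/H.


r/H = 13.06 / 9.442 = 1.3832
r/H > 0.18, so dT = 5.38*(Q/r)^(2/3)/H
Q/r = 293.78
(Q/r)^(2/3) = 44.192
dT = 5.38 * 44.192 / 9.442 = 25.180 K

25.180 K


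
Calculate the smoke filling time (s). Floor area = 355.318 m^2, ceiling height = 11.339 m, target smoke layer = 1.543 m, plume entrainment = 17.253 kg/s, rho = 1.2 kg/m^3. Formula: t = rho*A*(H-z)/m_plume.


H - z = 9.796 m
t = 1.2 * 355.318 * 9.796 / 17.253 = 242.09 s

242.09 s


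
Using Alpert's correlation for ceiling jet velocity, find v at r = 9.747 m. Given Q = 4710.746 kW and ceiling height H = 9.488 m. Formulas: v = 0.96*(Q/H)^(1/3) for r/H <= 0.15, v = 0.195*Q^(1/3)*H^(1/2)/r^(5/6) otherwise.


r/H = 9.747 / 9.488 = 1.0273
r/H > 0.15, so v = 0.195*Q^(1/3)*H^(1/2)/r^(5/6)
Q^(1/3) = 16.763
H^(1/2) = 3.0803
r^(5/6) = 6.6690
v = 0.195 * 16.763 * 3.0803 / 6.6690 = 1.5098 m/s

1.5098 m/s


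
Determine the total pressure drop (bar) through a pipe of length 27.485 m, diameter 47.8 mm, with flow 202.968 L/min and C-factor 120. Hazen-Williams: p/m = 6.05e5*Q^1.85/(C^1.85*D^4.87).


Q^1.85 = 18567
C^1.85 = 7022.4
D^4.87 = 1.5094e+08
p/m = 0.010597 bar/m
p_total = 0.010597 * 27.485 = 0.29127 bar

0.29127 bar


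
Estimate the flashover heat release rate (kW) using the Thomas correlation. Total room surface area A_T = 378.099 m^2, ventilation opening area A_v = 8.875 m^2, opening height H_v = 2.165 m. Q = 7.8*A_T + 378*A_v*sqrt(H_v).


7.8*A_T = 2949.2
sqrt(H_v) = 1.4714
378*A_v*sqrt(H_v) = 4936.2
Q = 2949.2 + 4936.2 = 7885.3 kW

7885.3 kW


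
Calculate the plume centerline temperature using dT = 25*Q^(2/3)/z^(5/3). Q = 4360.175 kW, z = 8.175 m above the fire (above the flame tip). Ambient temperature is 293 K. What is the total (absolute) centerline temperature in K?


Q^(2/3) = 266.89
z^(5/3) = 33.175
dT = 25 * 266.89 / 33.175 = 201.12 K
T = 293 + 201.12 = 494.12 K

494.12 K


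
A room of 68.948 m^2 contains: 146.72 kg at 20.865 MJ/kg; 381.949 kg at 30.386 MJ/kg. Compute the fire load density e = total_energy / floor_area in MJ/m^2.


Total energy = 146.72*20.865 + 381.949*30.386
= 3061.313 + 11605.90
= 14667.22 MJ
e = 14667.22 / 68.948 = 212.73 MJ/m^2

212.73 MJ/m^2


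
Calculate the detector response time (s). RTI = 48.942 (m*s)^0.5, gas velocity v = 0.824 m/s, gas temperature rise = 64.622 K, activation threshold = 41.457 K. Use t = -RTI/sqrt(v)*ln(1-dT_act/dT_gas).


dT_act/dT_gas = 0.64153
ln(1 - 0.64153) = -1.0259
t = -48.942 / sqrt(0.824) * -1.0259 = 55.313 s

55.313 s


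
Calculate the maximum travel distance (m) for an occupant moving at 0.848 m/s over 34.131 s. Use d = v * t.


d = 0.848 * 34.131 = 28.943 m

28.943 m


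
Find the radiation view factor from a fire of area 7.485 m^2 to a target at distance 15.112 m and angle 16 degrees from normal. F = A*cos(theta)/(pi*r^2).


cos(16 deg) = 0.96126
pi*r^2 = 717.45
F = 7.485 * 0.96126 / 717.45 = 0.010029

0.010029


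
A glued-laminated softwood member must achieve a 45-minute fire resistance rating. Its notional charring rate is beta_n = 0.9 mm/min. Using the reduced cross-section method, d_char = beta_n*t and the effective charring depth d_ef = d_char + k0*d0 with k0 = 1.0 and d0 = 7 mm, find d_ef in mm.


d_char = 0.9 * 45 = 40.5 mm
d_ef = 40.5 + 1.0*7 = 47.5 mm

47.5 mm


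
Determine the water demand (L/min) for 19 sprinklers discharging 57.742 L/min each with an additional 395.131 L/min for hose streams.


Sprinkler demand = 19 * 57.742 = 1097.098 L/min
Total = 1097.098 + 395.131 = 1492.229 L/min

1492.229 L/min


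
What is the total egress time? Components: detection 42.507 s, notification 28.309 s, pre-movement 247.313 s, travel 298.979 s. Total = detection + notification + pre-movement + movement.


Total = 42.507 + 28.309 + 247.313 + 298.979 = 617.108 s

617.108 s


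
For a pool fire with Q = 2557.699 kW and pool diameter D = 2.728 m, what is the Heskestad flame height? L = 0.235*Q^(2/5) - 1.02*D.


Q^(2/5) = 23.075
0.235 * Q^(2/5) = 5.4226
1.02 * D = 2.7826
L = 2.6400 m

2.6400 m


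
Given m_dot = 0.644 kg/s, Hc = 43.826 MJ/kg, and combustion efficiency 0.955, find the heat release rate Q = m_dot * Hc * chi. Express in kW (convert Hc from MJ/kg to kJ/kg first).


Hc = 43.826 MJ/kg = 43.826 * 1000 kJ/kg = 43826 kJ/kg
Q = 0.644 kg/s * 43826 kJ/kg * 0.955 = 26954 kW

26954 kW


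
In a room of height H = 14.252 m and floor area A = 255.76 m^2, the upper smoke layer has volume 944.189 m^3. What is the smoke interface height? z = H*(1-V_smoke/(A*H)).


V/(A*H) = 0.25903
1 - 0.25903 = 0.74097
z = 14.252 * 0.74097 = 10.560 m

10.560 m


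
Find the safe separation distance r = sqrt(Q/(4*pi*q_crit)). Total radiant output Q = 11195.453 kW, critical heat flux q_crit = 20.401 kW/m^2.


4*pi*q_crit = 256.37
Q/(4*pi*q_crit) = 43.670
r = sqrt(43.670) = 6.6083 m

6.6083 m


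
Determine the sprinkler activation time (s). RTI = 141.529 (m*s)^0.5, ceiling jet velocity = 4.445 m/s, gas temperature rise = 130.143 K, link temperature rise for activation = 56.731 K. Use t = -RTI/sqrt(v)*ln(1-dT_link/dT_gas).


dT_link/dT_gas = 0.43591
ln(1 - 0.43591) = -0.57255
t = -141.529 / sqrt(4.445) * -0.57255 = 38.434 s

38.434 s


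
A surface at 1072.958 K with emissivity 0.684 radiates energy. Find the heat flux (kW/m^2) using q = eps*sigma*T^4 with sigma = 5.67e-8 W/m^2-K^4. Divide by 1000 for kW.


T^4 = 1.3254e+12
q = 0.684 * 5.67e-8 * 1.3254e+12 / 1000 = 51.401 kW/m^2

51.401 kW/m^2


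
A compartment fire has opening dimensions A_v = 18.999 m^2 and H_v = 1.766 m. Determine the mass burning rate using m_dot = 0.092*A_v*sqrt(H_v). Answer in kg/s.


sqrt(H_v) = 1.3289
m_dot = 0.092 * 18.999 * 1.3289 = 2.3228 kg/s

2.3228 kg/s


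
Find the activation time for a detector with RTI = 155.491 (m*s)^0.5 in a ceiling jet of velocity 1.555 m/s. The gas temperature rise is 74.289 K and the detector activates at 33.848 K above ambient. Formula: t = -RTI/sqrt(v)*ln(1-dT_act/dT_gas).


dT_act/dT_gas = 0.45563
ln(1 - 0.45563) = -0.60812
t = -155.491 / sqrt(1.555) * -0.60812 = 75.828 s

75.828 s


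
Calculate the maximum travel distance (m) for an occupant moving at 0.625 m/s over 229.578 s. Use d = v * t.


d = 0.625 * 229.578 = 143.49 m

143.49 m


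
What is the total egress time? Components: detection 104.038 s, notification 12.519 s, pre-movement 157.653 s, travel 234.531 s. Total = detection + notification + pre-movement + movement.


Total = 104.038 + 12.519 + 157.653 + 234.531 = 508.741 s

508.741 s


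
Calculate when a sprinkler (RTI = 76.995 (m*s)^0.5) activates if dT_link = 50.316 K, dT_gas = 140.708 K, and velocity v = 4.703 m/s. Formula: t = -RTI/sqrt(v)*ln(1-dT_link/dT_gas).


dT_link/dT_gas = 0.35759
ln(1 - 0.35759) = -0.44253
t = -76.995 / sqrt(4.703) * -0.44253 = 15.712 s

15.712 s


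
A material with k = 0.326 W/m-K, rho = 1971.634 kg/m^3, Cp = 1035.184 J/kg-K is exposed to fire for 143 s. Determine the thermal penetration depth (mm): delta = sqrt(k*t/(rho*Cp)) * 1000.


alpha = 0.326 / (1971.634 * 1035.184) = 1.5973e-07 m^2/s
alpha * t = 2.2841e-05
delta = sqrt(2.2841e-05) * 1000 = 4.7792 mm

4.7792 mm


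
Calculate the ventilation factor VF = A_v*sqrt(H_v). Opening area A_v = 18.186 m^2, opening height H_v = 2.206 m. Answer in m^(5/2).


sqrt(H_v) = 1.4853
VF = 18.186 * 1.4853 = 27.011 m^(5/2)

27.011 m^(5/2)


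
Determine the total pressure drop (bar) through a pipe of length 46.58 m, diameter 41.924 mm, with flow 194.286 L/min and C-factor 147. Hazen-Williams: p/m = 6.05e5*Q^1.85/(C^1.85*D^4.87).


Q^1.85 = 17124
C^1.85 = 10222
D^4.87 = 7.9688e+07
p/m = 0.012719 bar/m
p_total = 0.012719 * 46.58 = 0.59244 bar

0.59244 bar


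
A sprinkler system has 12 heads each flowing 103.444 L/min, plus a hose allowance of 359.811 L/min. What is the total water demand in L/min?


Sprinkler demand = 12 * 103.444 = 1241.328 L/min
Total = 1241.328 + 359.811 = 1601.139 L/min

1601.139 L/min


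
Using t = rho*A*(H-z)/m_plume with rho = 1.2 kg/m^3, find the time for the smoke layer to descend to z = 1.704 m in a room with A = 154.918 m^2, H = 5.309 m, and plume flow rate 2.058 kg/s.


H - z = 3.605 m
t = 1.2 * 154.918 * 3.605 / 2.058 = 325.64 s

325.64 s


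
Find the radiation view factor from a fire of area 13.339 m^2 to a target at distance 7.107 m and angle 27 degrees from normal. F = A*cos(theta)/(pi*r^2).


cos(27 deg) = 0.89101
pi*r^2 = 158.68
F = 13.339 * 0.89101 / 158.68 = 0.074900

0.074900


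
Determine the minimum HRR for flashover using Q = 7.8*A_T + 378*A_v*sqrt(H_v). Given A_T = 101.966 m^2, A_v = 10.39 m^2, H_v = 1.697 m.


7.8*A_T = 795.33
sqrt(H_v) = 1.3027
378*A_v*sqrt(H_v) = 5116.2
Q = 795.33 + 5116.2 = 5911.5 kW

5911.5 kW


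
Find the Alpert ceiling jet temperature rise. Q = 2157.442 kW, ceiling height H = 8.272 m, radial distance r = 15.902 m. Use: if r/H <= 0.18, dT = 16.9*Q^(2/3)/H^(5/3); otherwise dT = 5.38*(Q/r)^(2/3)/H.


r/H = 15.902 / 8.272 = 1.9224
r/H > 0.18, so dT = 5.38*(Q/r)^(2/3)/H
Q/r = 135.67
(Q/r)^(2/3) = 26.403
dT = 5.38 * 26.403 / 8.272 = 17.172 K

17.172 K


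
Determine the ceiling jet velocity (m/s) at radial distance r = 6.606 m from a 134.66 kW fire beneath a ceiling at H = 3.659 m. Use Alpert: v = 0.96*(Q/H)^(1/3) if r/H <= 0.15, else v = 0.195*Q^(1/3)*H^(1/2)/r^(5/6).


r/H = 6.606 / 3.659 = 1.8054
r/H > 0.15, so v = 0.195*Q^(1/3)*H^(1/2)/r^(5/6)
Q^(1/3) = 5.1256
H^(1/2) = 1.9129
r^(5/6) = 4.8226
v = 0.195 * 5.1256 * 1.9129 / 4.8226 = 0.39644 m/s

0.39644 m/s


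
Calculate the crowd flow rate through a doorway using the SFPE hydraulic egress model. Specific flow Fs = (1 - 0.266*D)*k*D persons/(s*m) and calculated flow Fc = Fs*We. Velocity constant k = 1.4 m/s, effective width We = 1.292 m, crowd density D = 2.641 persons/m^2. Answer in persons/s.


1 - 0.266*D = 1 - 0.266*2.641 = 0.29749
Fs = 0.29749 * 1.4 * 2.641 = 1.1000 persons/(s*m)
Fc = 1.1000 * 1.292 = 1.4211 persons/s

1.4211 persons/s


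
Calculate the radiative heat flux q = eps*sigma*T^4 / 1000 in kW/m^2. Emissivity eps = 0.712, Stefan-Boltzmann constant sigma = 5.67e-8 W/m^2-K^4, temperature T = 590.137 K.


T^4 = 1.2129e+11
q = 0.712 * 5.67e-8 * 1.2129e+11 / 1000 = 4.8964 kW/m^2

4.8964 kW/m^2


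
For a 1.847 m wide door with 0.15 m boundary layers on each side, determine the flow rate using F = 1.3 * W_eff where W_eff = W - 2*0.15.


W_eff = 1.847 - 0.30 = 1.547 m
F = 1.3 * 1.547 = 2.0111 persons/s

2.0111 persons/s


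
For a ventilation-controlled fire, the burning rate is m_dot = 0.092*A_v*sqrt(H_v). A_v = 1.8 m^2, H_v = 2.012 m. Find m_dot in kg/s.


sqrt(H_v) = 1.4184
m_dot = 0.092 * 1.8 * 1.4184 = 0.23490 kg/s

0.23490 kg/s


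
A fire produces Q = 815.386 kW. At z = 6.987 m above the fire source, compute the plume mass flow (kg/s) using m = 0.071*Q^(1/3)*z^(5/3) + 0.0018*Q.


Q^(1/3) = 9.3423
z^(5/3) = 25.536
First term = 0.071 * 9.3423 * 25.536 = 16.938
Second term = 0.0018 * 815.386 = 1.4677
m = 18.406 kg/s

18.406 kg/s


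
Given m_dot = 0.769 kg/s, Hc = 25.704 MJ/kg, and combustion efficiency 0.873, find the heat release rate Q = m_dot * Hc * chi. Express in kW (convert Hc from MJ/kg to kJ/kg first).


Hc = 25.704 MJ/kg = 25.704 * 1000 kJ/kg = 25704 kJ/kg
Q = 0.769 kg/s * 25704 kJ/kg * 0.873 = 17256 kW

17256 kW


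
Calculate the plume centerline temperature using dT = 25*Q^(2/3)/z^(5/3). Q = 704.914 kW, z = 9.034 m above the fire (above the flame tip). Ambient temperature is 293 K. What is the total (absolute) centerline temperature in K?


Q^(2/3) = 79.206
z^(5/3) = 39.186
dT = 25 * 79.206 / 39.186 = 50.532 K
T = 293 + 50.532 = 343.53 K

343.53 K


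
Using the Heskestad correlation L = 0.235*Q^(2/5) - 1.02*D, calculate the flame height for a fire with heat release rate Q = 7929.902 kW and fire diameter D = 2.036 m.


Q^(2/5) = 36.283
0.235 * Q^(2/5) = 8.5266
1.02 * D = 2.0767
L = 6.4499 m

6.4499 m


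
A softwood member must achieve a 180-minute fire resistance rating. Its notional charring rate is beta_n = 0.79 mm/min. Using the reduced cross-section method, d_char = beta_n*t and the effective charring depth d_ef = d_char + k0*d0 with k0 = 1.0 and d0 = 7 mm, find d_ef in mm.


d_char = 0.79 * 180 = 142.2 mm
d_ef = 142.2 + 1.0*7 = 149.2 mm

149.2 mm


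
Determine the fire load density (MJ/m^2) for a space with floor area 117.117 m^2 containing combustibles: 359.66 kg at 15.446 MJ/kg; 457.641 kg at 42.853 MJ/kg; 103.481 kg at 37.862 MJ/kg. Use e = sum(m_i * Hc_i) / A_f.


Total energy = 359.66*15.446 + 457.641*42.853 + 103.481*37.862
= 5555.308 + 19611.29 + 3917.998
= 29084.60 MJ
e = 29084.60 / 117.117 = 248.34 MJ/m^2

248.34 MJ/m^2


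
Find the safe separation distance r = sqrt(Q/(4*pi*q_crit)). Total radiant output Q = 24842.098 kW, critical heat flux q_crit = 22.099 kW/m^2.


4*pi*q_crit = 277.70
Q/(4*pi*q_crit) = 89.455
r = sqrt(89.455) = 9.4581 m

9.4581 m


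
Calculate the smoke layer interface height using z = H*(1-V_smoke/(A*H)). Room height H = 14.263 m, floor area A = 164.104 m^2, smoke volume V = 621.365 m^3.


V/(A*H) = 0.26547
1 - 0.26547 = 0.73453
z = 14.263 * 0.73453 = 10.477 m

10.477 m


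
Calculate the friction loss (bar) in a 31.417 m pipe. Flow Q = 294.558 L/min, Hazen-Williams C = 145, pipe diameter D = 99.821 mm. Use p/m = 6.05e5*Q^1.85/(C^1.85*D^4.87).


Q^1.85 = 36980
C^1.85 = 9966.2
D^4.87 = 5.4477e+09
p/m = 0.00041208 bar/m
p_total = 0.00041208 * 31.417 = 0.012946 bar

0.012946 bar


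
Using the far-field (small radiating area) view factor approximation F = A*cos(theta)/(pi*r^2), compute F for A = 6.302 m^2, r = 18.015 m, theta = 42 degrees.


cos(42 deg) = 0.74314
pi*r^2 = 1019.6
F = 6.302 * 0.74314 / 1019.6 = 0.0045934

0.0045934


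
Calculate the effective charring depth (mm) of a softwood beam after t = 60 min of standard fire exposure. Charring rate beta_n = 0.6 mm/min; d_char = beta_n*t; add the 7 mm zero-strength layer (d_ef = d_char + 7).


d_char = 0.6 * 60 = 36 mm
d_ef = 36 + 1.0*7 = 43 mm

43 mm


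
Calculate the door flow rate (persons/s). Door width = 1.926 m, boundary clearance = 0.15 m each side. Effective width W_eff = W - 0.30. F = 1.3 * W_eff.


W_eff = 1.926 - 0.30 = 1.626 m
F = 1.3 * 1.626 = 2.1138 persons/s

2.1138 persons/s


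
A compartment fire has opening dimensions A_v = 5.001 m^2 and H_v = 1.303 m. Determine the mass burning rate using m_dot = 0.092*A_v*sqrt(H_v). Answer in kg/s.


sqrt(H_v) = 1.1415
m_dot = 0.092 * 5.001 * 1.1415 = 0.52519 kg/s

0.52519 kg/s


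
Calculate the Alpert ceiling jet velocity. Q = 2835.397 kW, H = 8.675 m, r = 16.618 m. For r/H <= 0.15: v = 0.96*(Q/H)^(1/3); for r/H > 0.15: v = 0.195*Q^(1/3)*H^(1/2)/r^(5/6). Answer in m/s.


r/H = 16.618 / 8.675 = 1.9156
r/H > 0.15, so v = 0.195*Q^(1/3)*H^(1/2)/r^(5/6)
Q^(1/3) = 14.154
H^(1/2) = 2.9453
r^(5/6) = 10.403
v = 0.195 * 14.154 * 2.9453 / 10.403 = 0.78143 m/s

0.78143 m/s


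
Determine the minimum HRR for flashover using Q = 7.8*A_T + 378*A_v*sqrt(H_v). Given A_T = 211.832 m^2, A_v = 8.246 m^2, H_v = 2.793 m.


7.8*A_T = 1652.3
sqrt(H_v) = 1.6712
378*A_v*sqrt(H_v) = 5209.2
Q = 1652.3 + 5209.2 = 6861.5 kW

6861.5 kW


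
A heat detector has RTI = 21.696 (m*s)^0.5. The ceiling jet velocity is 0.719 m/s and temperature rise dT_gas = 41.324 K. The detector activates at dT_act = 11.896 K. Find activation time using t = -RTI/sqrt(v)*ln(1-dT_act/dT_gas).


dT_act/dT_gas = 0.28787
ln(1 - 0.28787) = -0.33950
t = -21.696 / sqrt(0.719) * -0.33950 = 8.6866 s

8.6866 s


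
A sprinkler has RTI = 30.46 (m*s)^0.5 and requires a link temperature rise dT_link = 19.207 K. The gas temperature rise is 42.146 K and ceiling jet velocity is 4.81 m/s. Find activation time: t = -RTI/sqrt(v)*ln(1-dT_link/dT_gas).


dT_link/dT_gas = 0.45573
ln(1 - 0.45573) = -0.60830
t = -30.46 / sqrt(4.81) * -0.60830 = 8.4484 s

8.4484 s


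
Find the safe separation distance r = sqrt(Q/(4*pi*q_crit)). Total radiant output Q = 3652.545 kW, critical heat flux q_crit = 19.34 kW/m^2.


4*pi*q_crit = 243.03
Q/(4*pi*q_crit) = 15.029
r = sqrt(15.029) = 3.8767 m

3.8767 m


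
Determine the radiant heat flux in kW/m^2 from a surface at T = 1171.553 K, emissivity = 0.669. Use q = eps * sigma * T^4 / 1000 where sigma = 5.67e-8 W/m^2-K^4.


T^4 = 1.8839e+12
q = 0.669 * 5.67e-8 * 1.8839e+12 / 1000 = 71.459 kW/m^2

71.459 kW/m^2


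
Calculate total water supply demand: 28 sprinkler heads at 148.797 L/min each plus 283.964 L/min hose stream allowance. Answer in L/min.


Sprinkler demand = 28 * 148.797 = 4166.316 L/min
Total = 4166.316 + 283.964 = 4450.28 L/min

4450.28 L/min


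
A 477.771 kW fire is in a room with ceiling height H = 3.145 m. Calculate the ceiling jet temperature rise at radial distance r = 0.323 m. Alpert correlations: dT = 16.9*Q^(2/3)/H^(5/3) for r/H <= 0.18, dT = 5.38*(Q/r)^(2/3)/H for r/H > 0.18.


r/H = 0.323 / 3.145 = 0.10270
r/H <= 0.18, so dT = 16.9*Q^(2/3)/H^(5/3)
Q^(2/3) = 61.115
H^(5/3) = 6.7510
dT = 16.9 * 61.115 / 6.7510 = 152.99 K

152.99 K


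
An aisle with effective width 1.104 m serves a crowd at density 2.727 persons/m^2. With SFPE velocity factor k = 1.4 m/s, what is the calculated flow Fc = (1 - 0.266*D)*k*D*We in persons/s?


1 - 0.266*D = 1 - 0.266*2.727 = 0.27462
Fs = 0.27462 * 1.4 * 2.727 = 1.0484 persons/(s*m)
Fc = 1.0484 * 1.104 = 1.1575 persons/s

1.1575 persons/s


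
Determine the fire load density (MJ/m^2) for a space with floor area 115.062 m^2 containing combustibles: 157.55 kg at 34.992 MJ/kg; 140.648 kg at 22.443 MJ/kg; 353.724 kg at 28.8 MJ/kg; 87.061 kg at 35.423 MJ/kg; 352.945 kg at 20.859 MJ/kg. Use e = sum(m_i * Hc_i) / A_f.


Total energy = 157.55*34.992 + 140.648*22.443 + 353.724*28.8 + 87.061*35.423 + 352.945*20.859
= 5512.990 + 3156.563 + 10187.25 + 3083.962 + 7362.080
= 29302.85 MJ
e = 29302.85 / 115.062 = 254.67 MJ/m^2

254.67 MJ/m^2


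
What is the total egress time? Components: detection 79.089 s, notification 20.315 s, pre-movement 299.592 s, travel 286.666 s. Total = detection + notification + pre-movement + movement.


Total = 79.089 + 20.315 + 299.592 + 286.666 = 685.662 s

685.662 s


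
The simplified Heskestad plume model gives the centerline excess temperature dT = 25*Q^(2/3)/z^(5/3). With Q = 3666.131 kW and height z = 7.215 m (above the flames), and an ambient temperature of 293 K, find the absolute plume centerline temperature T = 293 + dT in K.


Q^(2/3) = 237.76
z^(5/3) = 26.940
dT = 25 * 237.76 / 26.940 = 220.64 K
T = 293 + 220.64 = 513.64 K

513.64 K


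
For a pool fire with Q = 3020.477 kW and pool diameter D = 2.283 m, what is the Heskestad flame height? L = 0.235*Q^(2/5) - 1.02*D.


Q^(2/5) = 24.662
0.235 * Q^(2/5) = 5.7956
1.02 * D = 2.3287
L = 3.4669 m

3.4669 m


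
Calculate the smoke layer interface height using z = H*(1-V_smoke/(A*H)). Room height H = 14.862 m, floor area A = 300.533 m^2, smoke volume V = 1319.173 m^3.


V/(A*H) = 0.29535
1 - 0.29535 = 0.70465
z = 14.862 * 0.70465 = 10.473 m

10.473 m


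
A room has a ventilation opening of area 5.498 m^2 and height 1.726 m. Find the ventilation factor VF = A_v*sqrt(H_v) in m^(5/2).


sqrt(H_v) = 1.3138
VF = 5.498 * 1.3138 = 7.2231 m^(5/2)

7.2231 m^(5/2)


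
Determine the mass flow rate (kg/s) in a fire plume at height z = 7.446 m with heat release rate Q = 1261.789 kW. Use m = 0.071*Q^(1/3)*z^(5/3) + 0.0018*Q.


Q^(1/3) = 10.806
z^(5/3) = 28.393
First term = 0.071 * 10.806 * 28.393 = 21.783
Second term = 0.0018 * 1261.789 = 2.2712
m = 24.055 kg/s

24.055 kg/s


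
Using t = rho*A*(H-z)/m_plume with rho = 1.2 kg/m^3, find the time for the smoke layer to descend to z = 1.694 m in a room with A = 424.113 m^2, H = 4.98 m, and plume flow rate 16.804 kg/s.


H - z = 3.286 m
t = 1.2 * 424.113 * 3.286 / 16.804 = 99.522 s

99.522 s


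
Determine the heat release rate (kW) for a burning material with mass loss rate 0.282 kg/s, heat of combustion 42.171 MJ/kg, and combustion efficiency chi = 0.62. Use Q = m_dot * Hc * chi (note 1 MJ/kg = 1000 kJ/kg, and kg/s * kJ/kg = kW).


Hc = 42.171 MJ/kg = 42.171 * 1000 kJ/kg = 42171 kJ/kg
Q = 0.282 kg/s * 42171 kJ/kg * 0.62 = 7373.2 kW

7373.2 kW


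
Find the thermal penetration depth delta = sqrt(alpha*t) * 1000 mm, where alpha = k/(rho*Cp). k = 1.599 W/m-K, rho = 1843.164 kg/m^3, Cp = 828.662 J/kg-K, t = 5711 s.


alpha = 1.599 / (1843.164 * 828.662) = 1.0469e-06 m^2/s
alpha * t = 0.0059789
delta = sqrt(0.0059789) * 1000 = 77.323 mm

77.323 mm


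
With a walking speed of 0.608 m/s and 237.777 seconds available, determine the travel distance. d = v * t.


d = 0.608 * 237.777 = 144.57 m

144.57 m


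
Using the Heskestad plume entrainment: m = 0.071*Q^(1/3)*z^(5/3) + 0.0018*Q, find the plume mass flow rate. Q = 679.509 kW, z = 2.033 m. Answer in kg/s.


Q^(1/3) = 8.7915
z^(5/3) = 3.2626
First term = 0.071 * 8.7915 * 3.2626 = 2.0365
Second term = 0.0018 * 679.509 = 1.2231
m = 3.2596 kg/s

3.2596 kg/s


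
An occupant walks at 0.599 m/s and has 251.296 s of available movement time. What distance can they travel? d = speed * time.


d = 0.599 * 251.296 = 150.53 m

150.53 m


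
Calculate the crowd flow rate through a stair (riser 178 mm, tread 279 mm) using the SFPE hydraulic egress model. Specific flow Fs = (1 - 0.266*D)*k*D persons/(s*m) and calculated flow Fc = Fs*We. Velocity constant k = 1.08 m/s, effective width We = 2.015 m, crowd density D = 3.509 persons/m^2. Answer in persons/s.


1 - 0.266*D = 1 - 0.266*3.509 = 0.066606
Fs = 0.066606 * 1.08 * 3.509 = 0.25242 persons/(s*m)
Fc = 0.25242 * 2.015 = 0.50862 persons/s

0.50862 persons/s


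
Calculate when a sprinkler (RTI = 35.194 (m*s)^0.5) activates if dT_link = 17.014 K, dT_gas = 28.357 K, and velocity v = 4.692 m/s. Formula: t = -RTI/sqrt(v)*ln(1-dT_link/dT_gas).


dT_link/dT_gas = 0.59999
ln(1 - 0.59999) = -0.91627
t = -35.194 / sqrt(4.692) * -0.91627 = 14.887 s

14.887 s


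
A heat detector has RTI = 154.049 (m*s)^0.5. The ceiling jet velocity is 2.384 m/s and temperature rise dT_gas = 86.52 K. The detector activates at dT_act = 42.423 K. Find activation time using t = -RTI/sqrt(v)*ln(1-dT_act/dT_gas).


dT_act/dT_gas = 0.49033
ln(1 - 0.49033) = -0.67398
t = -154.049 / sqrt(2.384) * -0.67398 = 67.244 s

67.244 s


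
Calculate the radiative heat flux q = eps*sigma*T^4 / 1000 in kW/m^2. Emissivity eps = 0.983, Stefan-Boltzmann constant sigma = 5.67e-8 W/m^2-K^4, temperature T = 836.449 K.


T^4 = 4.8951e+11
q = 0.983 * 5.67e-8 * 4.8951e+11 / 1000 = 27.283 kW/m^2

27.283 kW/m^2


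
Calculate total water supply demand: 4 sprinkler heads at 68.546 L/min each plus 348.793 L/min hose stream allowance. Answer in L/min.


Sprinkler demand = 4 * 68.546 = 274.184 L/min
Total = 274.184 + 348.793 = 622.977 L/min

622.977 L/min


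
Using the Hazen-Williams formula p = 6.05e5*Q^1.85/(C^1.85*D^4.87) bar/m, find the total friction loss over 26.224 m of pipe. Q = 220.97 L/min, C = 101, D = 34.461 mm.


Q^1.85 = 21728
C^1.85 = 5105.0
D^4.87 = 3.0675e+07
p/m = 0.083944 bar/m
p_total = 0.083944 * 26.224 = 2.2014 bar

2.2014 bar


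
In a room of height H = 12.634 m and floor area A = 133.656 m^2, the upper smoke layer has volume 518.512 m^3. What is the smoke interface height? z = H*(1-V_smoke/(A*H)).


V/(A*H) = 0.30706
1 - 0.30706 = 0.69294
z = 12.634 * 0.69294 = 8.7545 m

8.7545 m


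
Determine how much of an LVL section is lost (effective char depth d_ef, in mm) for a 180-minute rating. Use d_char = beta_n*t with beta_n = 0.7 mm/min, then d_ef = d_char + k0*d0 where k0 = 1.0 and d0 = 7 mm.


d_char = 0.7 * 180 = 126 mm
d_ef = 126 + 1.0*7 = 133 mm

133 mm


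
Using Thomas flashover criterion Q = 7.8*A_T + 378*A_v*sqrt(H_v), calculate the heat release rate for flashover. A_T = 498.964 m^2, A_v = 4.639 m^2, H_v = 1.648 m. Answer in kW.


7.8*A_T = 3891.9
sqrt(H_v) = 1.2837
378*A_v*sqrt(H_v) = 2251.1
Q = 3891.9 + 2251.1 = 6143.0 kW

6143.0 kW


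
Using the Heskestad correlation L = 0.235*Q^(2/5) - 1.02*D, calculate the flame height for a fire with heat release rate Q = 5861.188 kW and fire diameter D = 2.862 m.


Q^(2/5) = 32.151
0.235 * Q^(2/5) = 7.5555
1.02 * D = 2.9192
L = 4.6362 m

4.6362 m


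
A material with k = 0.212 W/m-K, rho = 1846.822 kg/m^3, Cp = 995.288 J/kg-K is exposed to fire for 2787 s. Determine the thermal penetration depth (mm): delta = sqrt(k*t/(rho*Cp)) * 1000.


alpha = 0.212 / (1846.822 * 995.288) = 1.1534e-07 m^2/s
alpha * t = 0.00032144
delta = sqrt(0.00032144) * 1000 = 17.929 mm

17.929 mm


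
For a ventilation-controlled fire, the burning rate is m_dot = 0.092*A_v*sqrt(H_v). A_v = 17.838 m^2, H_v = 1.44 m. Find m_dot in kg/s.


sqrt(H_v) = 1.2
m_dot = 0.092 * 17.838 * 1.2 = 1.9693 kg/s

1.9693 kg/s


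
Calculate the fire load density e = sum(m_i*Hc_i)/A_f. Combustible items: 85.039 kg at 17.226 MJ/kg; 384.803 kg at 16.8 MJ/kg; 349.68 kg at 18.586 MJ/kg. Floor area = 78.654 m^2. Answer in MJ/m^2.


Total energy = 85.039*17.226 + 384.803*16.8 + 349.68*18.586
= 1464.882 + 6464.690 + 6499.152
= 14428.72 MJ
e = 14428.72 / 78.654 = 183.45 MJ/m^2

183.45 MJ/m^2


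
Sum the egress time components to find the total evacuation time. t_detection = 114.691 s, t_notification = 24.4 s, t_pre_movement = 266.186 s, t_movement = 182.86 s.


Total = 114.691 + 24.4 + 266.186 + 182.86 = 588.137 s

588.137 s


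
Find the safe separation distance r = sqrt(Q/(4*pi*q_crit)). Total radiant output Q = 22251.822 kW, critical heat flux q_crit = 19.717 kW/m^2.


4*pi*q_crit = 247.77
Q/(4*pi*q_crit) = 89.808
r = sqrt(89.808) = 9.4767 m

9.4767 m


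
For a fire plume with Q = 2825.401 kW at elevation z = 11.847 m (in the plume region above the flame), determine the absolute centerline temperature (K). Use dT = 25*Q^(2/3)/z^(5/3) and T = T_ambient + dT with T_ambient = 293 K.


Q^(2/3) = 199.86
z^(5/3) = 61.567
dT = 25 * 199.86 / 61.567 = 81.155 K
T = 293 + 81.155 = 374.15 K

374.15 K


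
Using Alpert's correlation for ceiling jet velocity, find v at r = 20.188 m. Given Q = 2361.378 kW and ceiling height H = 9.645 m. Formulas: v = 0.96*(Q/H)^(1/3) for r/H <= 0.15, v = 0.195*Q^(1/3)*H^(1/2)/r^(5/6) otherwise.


r/H = 20.188 / 9.645 = 2.0931
r/H > 0.15, so v = 0.195*Q^(1/3)*H^(1/2)/r^(5/6)
Q^(1/3) = 13.316
H^(1/2) = 3.1056
r^(5/6) = 12.234
v = 0.195 * 13.316 * 3.1056 / 12.234 = 0.65917 m/s

0.65917 m/s


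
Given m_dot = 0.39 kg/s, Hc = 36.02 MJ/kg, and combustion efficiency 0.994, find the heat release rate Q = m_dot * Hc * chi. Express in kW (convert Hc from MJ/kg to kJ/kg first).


Hc = 36.02 MJ/kg = 36.02 * 1000 kJ/kg = 36020 kJ/kg
Q = 0.39 kg/s * 36020 kJ/kg * 0.994 = 13964 kW

13964 kW


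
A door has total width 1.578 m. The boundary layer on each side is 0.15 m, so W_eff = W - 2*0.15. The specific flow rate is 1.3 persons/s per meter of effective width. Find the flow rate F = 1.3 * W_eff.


W_eff = 1.578 - 0.30 = 1.278 m
F = 1.3 * 1.278 = 1.6614 persons/s

1.6614 persons/s


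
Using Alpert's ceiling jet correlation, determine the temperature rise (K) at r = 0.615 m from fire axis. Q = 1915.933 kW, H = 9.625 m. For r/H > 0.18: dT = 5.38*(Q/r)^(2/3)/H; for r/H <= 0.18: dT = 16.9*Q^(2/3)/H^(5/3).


r/H = 0.615 / 9.625 = 0.063896
r/H <= 0.18, so dT = 16.9*Q^(2/3)/H^(5/3)
Q^(2/3) = 154.26
H^(5/3) = 43.551
dT = 16.9 * 154.26 / 43.551 = 59.860 K

59.860 K


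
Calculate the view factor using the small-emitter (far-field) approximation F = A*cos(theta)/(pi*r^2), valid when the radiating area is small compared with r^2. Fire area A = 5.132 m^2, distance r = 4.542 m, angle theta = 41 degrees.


cos(41 deg) = 0.75471
pi*r^2 = 64.810
F = 5.132 * 0.75471 / 64.810 = 0.059762

0.059762


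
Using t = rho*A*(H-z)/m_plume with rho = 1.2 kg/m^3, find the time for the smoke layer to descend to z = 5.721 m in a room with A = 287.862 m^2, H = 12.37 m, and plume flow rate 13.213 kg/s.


H - z = 6.649 m
t = 1.2 * 287.862 * 6.649 / 13.213 = 173.83 s

173.83 s


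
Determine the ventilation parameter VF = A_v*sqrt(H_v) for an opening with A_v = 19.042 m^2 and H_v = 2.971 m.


sqrt(H_v) = 1.7237
VF = 19.042 * 1.7237 = 32.822 m^(5/2)

32.822 m^(5/2)


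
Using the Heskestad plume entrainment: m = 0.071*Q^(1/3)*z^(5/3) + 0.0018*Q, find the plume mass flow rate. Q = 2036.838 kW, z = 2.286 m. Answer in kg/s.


Q^(1/3) = 12.676
z^(5/3) = 3.9670
First term = 0.071 * 12.676 * 3.9670 = 3.5703
Second term = 0.0018 * 2036.838 = 3.6663
m = 7.2366 kg/s

7.2366 kg/s


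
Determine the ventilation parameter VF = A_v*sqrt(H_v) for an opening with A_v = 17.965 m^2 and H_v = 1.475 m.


sqrt(H_v) = 1.2145
VF = 17.965 * 1.2145 = 21.818 m^(5/2)

21.818 m^(5/2)


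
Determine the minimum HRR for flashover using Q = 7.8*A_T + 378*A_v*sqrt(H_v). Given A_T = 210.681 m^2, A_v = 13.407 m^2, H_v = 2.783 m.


7.8*A_T = 1643.3
sqrt(H_v) = 1.6682
378*A_v*sqrt(H_v) = 8454.3
Q = 1643.3 + 8454.3 = 10098 kW

10098 kW


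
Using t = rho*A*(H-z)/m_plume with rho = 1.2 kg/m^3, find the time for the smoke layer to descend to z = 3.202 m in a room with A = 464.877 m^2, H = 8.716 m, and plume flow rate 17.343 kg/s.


H - z = 5.514 m
t = 1.2 * 464.877 * 5.514 / 17.343 = 177.36 s

177.36 s


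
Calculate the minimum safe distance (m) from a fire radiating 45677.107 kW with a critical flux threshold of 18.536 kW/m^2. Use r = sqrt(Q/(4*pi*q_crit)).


4*pi*q_crit = 232.93
Q/(4*pi*q_crit) = 196.10
r = sqrt(196.10) = 14.003 m

14.003 m


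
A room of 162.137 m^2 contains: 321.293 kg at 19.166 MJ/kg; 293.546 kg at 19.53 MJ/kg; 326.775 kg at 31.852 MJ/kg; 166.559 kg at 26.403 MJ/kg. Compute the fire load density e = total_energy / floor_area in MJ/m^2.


Total energy = 321.293*19.166 + 293.546*19.53 + 326.775*31.852 + 166.559*26.403
= 6157.902 + 5732.953 + 10408.44 + 4397.657
= 26696.95 MJ
e = 26696.95 / 162.137 = 164.66 MJ/m^2

164.66 MJ/m^2


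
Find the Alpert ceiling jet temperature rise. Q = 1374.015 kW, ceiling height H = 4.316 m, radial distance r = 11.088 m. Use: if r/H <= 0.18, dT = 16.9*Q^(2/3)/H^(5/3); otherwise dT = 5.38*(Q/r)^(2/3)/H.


r/H = 11.088 / 4.316 = 2.5690
r/H > 0.18, so dT = 5.38*(Q/r)^(2/3)/H
Q/r = 123.92
(Q/r)^(2/3) = 24.856
dT = 5.38 * 24.856 / 4.316 = 30.983 K

30.983 K


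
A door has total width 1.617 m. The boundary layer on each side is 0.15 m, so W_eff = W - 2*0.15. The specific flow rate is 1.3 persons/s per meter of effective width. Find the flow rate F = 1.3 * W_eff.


W_eff = 1.617 - 0.30 = 1.317 m
F = 1.3 * 1.317 = 1.7121 persons/s

1.7121 persons/s


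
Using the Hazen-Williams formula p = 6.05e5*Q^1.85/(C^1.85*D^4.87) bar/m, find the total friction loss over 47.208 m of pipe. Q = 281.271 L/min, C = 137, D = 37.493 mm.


Q^1.85 = 33953
C^1.85 = 8972.9
D^4.87 = 4.6253e+07
p/m = 0.049496 bar/m
p_total = 0.049496 * 47.208 = 2.3366 bar

2.3366 bar


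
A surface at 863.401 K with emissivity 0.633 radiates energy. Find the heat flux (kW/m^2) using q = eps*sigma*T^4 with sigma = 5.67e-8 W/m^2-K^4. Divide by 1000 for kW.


T^4 = 5.5571e+11
q = 0.633 * 5.67e-8 * 5.5571e+11 / 1000 = 19.945 kW/m^2

19.945 kW/m^2


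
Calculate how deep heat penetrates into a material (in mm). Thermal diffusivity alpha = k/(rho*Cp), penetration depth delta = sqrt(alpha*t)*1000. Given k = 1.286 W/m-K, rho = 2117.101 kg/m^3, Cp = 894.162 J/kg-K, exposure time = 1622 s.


alpha = 1.286 / (2117.101 * 894.162) = 6.7933e-07 m^2/s
alpha * t = 0.0011019
delta = sqrt(0.0011019) * 1000 = 33.195 mm

33.195 mm


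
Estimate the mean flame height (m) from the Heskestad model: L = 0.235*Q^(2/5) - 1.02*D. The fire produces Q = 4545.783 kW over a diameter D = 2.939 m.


Q^(2/5) = 29.043
0.235 * Q^(2/5) = 6.8251
1.02 * D = 2.9978
L = 3.8274 m

3.8274 m


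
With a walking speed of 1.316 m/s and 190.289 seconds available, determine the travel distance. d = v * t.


d = 1.316 * 190.289 = 250.42 m

250.42 m


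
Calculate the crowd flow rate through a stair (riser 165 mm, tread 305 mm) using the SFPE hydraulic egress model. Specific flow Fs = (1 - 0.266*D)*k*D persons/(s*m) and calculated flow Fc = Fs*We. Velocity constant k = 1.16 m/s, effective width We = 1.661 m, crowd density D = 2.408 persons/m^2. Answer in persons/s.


1 - 0.266*D = 1 - 0.266*2.408 = 0.35947
Fs = 0.35947 * 1.16 * 2.408 = 1.0041 persons/(s*m)
Fc = 1.0041 * 1.661 = 1.6678 persons/s

1.6678 persons/s


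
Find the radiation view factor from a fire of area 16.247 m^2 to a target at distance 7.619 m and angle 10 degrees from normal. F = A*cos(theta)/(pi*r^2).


cos(10 deg) = 0.98481
pi*r^2 = 182.37
F = 16.247 * 0.98481 / 182.37 = 0.087736

0.087736


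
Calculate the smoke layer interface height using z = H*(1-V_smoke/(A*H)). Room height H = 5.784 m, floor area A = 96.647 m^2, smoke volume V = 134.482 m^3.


V/(A*H) = 0.24057
1 - 0.24057 = 0.75943
z = 5.784 * 0.75943 = 4.3925 m

4.3925 m


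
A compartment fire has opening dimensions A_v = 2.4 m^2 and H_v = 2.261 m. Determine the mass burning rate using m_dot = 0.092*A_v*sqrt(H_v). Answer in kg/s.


sqrt(H_v) = 1.5037
m_dot = 0.092 * 2.4 * 1.5037 = 0.33201 kg/s

0.33201 kg/s


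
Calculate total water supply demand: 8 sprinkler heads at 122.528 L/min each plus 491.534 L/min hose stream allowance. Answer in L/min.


Sprinkler demand = 8 * 122.528 = 980.224 L/min
Total = 980.224 + 491.534 = 1471.758 L/min

1471.758 L/min


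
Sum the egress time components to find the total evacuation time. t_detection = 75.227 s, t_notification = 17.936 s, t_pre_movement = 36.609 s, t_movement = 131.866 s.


Total = 75.227 + 17.936 + 36.609 + 131.866 = 261.638 s

261.638 s


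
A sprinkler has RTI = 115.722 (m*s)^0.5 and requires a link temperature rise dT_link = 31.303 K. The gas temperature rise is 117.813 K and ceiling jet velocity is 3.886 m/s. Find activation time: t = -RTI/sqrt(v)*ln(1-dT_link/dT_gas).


dT_link/dT_gas = 0.26570
ln(1 - 0.26570) = -0.30884
t = -115.722 / sqrt(3.886) * -0.30884 = 18.130 s

18.130 s


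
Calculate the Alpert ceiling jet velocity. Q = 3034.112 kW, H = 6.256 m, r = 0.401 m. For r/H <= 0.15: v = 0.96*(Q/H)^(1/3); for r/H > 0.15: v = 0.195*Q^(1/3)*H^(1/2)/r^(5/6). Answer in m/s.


r/H = 0.401 / 6.256 = 0.064098
r/H <= 0.15, so v = 0.96*(Q/H)^(1/3)
Q/H = 484.99
(Q/H)^(1/3) = 7.8568
v = 0.96 * 7.8568 = 7.5425 m/s

7.5425 m/s


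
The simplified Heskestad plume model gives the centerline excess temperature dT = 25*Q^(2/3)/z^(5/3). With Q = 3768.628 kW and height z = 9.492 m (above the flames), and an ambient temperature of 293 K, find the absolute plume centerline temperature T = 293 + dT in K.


Q^(2/3) = 242.17
z^(5/3) = 42.553
dT = 25 * 242.17 / 42.553 = 142.28 K
T = 293 + 142.28 = 435.28 K

435.28 K


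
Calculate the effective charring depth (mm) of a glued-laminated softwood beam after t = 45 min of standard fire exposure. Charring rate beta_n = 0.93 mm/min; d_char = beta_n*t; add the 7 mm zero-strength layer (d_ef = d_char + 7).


d_char = 0.93 * 45 = 41.85 mm
d_ef = 41.85 + 1.0*7 = 48.85 mm

48.85 mm


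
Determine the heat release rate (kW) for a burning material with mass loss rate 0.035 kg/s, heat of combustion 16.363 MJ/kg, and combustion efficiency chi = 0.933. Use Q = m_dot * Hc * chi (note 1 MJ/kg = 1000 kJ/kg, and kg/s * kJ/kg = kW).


Hc = 16.363 MJ/kg = 16.363 * 1000 kJ/kg = 16363 kJ/kg
Q = 0.035 kg/s * 16363 kJ/kg * 0.933 = 534.33 kW

534.33 kW
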